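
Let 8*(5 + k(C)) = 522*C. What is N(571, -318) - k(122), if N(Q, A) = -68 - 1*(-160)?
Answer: -15727/2 ≈ -7863.5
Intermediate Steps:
k(C) = -5 + 261*C/4 (k(C) = -5 + (522*C)/8 = -5 + 261*C/4)
N(Q, A) = 92 (N(Q, A) = -68 + 160 = 92)
N(571, -318) - k(122) = 92 - (-5 + (261/4)*122) = 92 - (-5 + 15921/2) = 92 - 1*15911/2 = 92 - 15911/2 = -15727/2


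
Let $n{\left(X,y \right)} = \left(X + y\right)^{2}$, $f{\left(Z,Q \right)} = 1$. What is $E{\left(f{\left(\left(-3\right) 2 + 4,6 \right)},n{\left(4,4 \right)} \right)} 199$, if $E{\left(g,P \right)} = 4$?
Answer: $796$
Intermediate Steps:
$E{\left(f{\left(\left(-3\right) 2 + 4,6 \right)},n{\left(4,4 \right)} \right)} 199 = 4 \cdot 199 = 796$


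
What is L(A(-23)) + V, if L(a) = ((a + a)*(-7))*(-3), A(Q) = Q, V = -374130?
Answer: -375096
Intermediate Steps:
L(a) = 42*a (L(a) = ((2*a)*(-7))*(-3) = -14*a*(-3) = 42*a)
L(A(-23)) + V = 42*(-23) - 374130 = -966 - 374130 = -375096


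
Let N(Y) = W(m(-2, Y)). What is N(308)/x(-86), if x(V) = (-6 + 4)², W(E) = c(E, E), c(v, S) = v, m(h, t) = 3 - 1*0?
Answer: ¾ ≈ 0.75000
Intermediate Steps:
m(h, t) = 3 (m(h, t) = 3 + 0 = 3)
W(E) = E
N(Y) = 3
x(V) = 4 (x(V) = (-2)² = 4)
N(308)/x(-86) = 3/4 = 3*(¼) = ¾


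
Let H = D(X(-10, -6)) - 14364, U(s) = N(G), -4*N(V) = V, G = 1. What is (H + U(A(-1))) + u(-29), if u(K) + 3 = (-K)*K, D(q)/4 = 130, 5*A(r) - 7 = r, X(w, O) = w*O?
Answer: -58753/4 ≈ -14688.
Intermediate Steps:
X(w, O) = O*w
A(r) = 7/5 + r/5
D(q) = 520 (D(q) = 4*130 = 520)
N(V) = -V/4
U(s) = -¼ (U(s) = -¼*1 = -¼)
H = -13844 (H = 520 - 14364 = -13844)
u(K) = -3 - K² (u(K) = -3 + (-K)*K = -3 - K²)
(H + U(A(-1))) + u(-29) = (-13844 - ¼) + (-3 - 1*(-29)²) = -55377/4 + (-3 - 1*841) = -55377/4 + (-3 - 841) = -55377/4 - 844 = -58753/4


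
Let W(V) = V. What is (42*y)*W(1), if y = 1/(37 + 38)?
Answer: 14/25 ≈ 0.56000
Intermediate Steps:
y = 1/75 ≈ 0.013333
(42*y)*W(1) = (42*(1/75))*1 = (14/25)*1 = 14/25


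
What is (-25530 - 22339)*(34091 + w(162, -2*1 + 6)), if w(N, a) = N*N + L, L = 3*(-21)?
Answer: -2885160368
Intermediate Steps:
L = -63
w(N, a) = -63 + N² (w(N, a) = N*N - 63 = N² - 63 = -63 + N²)
(-25530 - 22339)*(34091 + w(162, -2*1 + 6)) = (-25530 - 22339)*(34091 + (-63 + 162²)) = -47869*(34091 + (-63 + 26244)) = -47869*(34091 + 26181) = -47869*60272 = -2885160368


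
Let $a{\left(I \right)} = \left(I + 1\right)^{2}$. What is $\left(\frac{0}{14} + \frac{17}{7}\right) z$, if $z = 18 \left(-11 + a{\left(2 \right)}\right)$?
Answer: $- \frac{612}{7} \approx -87.429$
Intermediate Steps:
$a{\left(I \right)} = \left(1 + I\right)^{2}$
$z = -36$ ($z = 18 \left(-11 + \left(1 + 2\right)^{2}\right) = 18 \left(-11 + 3^{2}\right) = 18 \left(-11 + 9\right) = 18 \left(-2\right) = -36$)
$\left(\frac{0}{14} + \frac{17}{7}\right) z = \left(\frac{0}{14} + \frac{17}{7}\right) \left(-36\right) = \left(0 \cdot \frac{1}{14} + 17 \cdot \frac{1}{7}\right) \left(-36\right) = \left(0 + \frac{17}{7}\right) \left(-36\right) = \frac{17}{7} \left(-36\right) = - \frac{612}{7}$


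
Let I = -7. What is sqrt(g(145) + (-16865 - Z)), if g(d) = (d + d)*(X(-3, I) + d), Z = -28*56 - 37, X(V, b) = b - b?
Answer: sqrt(26790) ≈ 163.68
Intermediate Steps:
X(V, b) = 0
Z = -1605 (Z = -1568 - 37 = -1605)
g(d) = 2*d**2 (g(d) = (d + d)*(0 + d) = (2*d)*d = 2*d**2)
sqrt(g(145) + (-16865 - Z)) = sqrt(2*145**2 + (-16865 - 1*(-1605))) = sqrt(2*21025 + (-16865 + 1605)) = sqrt(42050 - 15260) = sqrt(26790)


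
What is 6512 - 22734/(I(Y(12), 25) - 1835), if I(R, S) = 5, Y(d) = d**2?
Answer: 1989949/305 ≈ 6524.4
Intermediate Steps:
6512 - 22734/(I(Y(12), 25) - 1835) = 6512 - 22734/(5 - 1835) = 6512 - 22734/(-1830) = 6512 - 22734*(-1/1830) = 6512 + 3789/305 = 1989949/305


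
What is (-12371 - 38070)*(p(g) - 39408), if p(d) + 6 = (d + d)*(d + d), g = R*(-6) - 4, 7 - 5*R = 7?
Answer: 1984853350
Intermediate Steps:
R = 0 (R = 7/5 - ⅕*7 = 7/5 - 7/5 = 0)
g = -4 (g = 0*(-6) - 4 = 0 - 4 = -4)
p(d) = -6 + 4*d² (p(d) = -6 + (d + d)*(d + d) = -6 + (2*d)*(2*d) = -6 + 4*d²)
(-12371 - 38070)*(p(g) - 39408) = (-12371 - 38070)*((-6 + 4*(-4)²) - 39408) = -50441*((-6 + 4*16) - 39408) = -50441*((-6 + 64) - 39408) = -50441*(58 - 39408) = -50441*(-39350) = 1984853350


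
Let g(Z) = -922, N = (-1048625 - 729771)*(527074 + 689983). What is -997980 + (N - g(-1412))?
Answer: -2164410297630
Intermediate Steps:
N = -2164409300572 (N = -1778396*1217057 = -2164409300572)
-997980 + (N - g(-1412)) = -997980 + (-2164409300572 - 1*(-922)) = -997980 + (-2164409300572 + 922) = -997980 - 2164409299650 = -2164410297630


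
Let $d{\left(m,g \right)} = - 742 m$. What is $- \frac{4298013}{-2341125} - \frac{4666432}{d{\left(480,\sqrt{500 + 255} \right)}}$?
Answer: $\frac{4324819766}{289519125} \approx 14.938$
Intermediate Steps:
$- \frac{4298013}{-2341125} - \frac{4666432}{d{\left(480,\sqrt{500 + 255} \right)}} = - \frac{4298013}{-2341125} - \frac{4666432}{\left(-742\right) 480} = \left(-4298013\right) \left(- \frac{1}{2341125}\right) - \frac{4666432}{-356160} = \frac{477557}{260125} - - \frac{72913}{5565} = \frac{477557}{260125} + \frac{72913}{5565} = \frac{4324819766}{289519125}$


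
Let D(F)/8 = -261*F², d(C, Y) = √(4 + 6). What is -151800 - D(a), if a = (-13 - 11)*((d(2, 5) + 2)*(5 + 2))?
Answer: 824892168 + 235726848*√10 ≈ 1.5703e+9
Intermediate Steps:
d(C, Y) = √10
a = -336 - 168*√10 (a = (-13 - 11)*((√10 + 2)*(5 + 2)) = -24*(2 + √10)*7 = -24*(14 + 7*√10) = -336 - 168*√10 ≈ -867.26)
D(F) = -2088*F² (D(F) = 8*(-261*F²) = -2088*F²)
-151800 - D(a) = -151800 - (-2088)*(-336 - 168*√10)² = -151800 + 2088*(-336 - 168*√10)²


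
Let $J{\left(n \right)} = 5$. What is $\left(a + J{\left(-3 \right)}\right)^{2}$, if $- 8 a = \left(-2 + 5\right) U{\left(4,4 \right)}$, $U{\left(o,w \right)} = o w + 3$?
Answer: $\frac{289}{64} \approx 4.5156$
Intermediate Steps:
$U{\left(o,w \right)} = 3 + o w$
$a = - \frac{57}{8}$ ($a = - \frac{\left(-2 + 5\right) \left(3 + 4 \cdot 4\right)}{8} = - \frac{3 \left(3 + 16\right)}{8} = - \frac{3 \cdot 19}{8} = \left(- \frac{1}{8}\right) 57 = - \frac{57}{8} \approx -7.125$)
$\left(a + J{\left(-3 \right)}\right)^{2} = \left(- \frac{57}{8} + 5\right)^{2} = \left(- \frac{17}{8}\right)^{2} = \frac{289}{64}$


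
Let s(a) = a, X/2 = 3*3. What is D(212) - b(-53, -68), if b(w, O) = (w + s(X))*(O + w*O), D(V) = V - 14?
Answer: 123958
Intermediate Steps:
X = 18 (X = 2*(3*3) = 2*9 = 18)
D(V) = -14 + V
b(w, O) = (18 + w)*(O + O*w) (b(w, O) = (w + 18)*(O + w*O) = (18 + w)*(O + O*w))
D(212) - b(-53, -68) = (-14 + 212) - (-68)*(18 + (-53)² + 19*(-53)) = 198 - (-68)*(18 + 2809 - 1007) = 198 - (-68)*1820 = 198 - 1*(-123760) = 198 + 123760 = 123958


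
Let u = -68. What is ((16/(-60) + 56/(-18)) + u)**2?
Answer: 10316944/2025 ≈ 5094.8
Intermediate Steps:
((16/(-60) + 56/(-18)) + u)**2 = ((16/(-60) + 56/(-18)) - 68)**2 = ((16*(-1/60) + 56*(-1/18)) - 68)**2 = ((-4/15 - 28/9) - 68)**2 = (-152/45 - 68)**2 = (-3212/45)**2 = 10316944/2025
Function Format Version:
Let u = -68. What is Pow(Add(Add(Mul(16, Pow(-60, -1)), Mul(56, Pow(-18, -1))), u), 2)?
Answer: Rational(10316944, 2025) ≈ 5094.8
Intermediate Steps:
Pow(Add(Add(Mul(16, Pow(-60, -1)), Mul(56, Pow(-18, -1))), u), 2) = Pow(Add(Add(Mul(16, Pow(-60, -1)), Mul(56, Pow(-18, -1))), -68), 2) = Pow(Add(Add(Mul(16, Rational(-1, 60)), Mul(56, Rational(-1, 18))), -68), 2) = Pow(Add(Add(Rational(-4, 15), Rational(-28, 9)), -68), 2) = Pow(Add(Rational(-152, 45), -68), 2) = Pow(Rational(-3212, 45), 2) = Rational(10316944, 2025)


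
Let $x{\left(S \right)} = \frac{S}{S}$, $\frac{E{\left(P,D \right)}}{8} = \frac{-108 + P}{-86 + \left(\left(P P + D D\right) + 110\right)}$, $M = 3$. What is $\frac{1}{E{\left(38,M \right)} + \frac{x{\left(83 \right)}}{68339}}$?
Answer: $- \frac{14419529}{5466909} \approx -2.6376$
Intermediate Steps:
$E{\left(P,D \right)} = \frac{8 \left(-108 + P\right)}{24 + D^{2} + P^{2}}$ ($E{\left(P,D \right)} = 8 \frac{-108 + P}{-86 + \left(\left(P P + D D\right) + 110\right)} = 8 \frac{-108 + P}{-86 + \left(\left(P^{2} + D^{2}\right) + 110\right)} = 8 \frac{-108 + P}{-86 + \left(\left(D^{2} + P^{2}\right) + 110\right)} = 8 \frac{-108 + P}{-86 + \left(110 + D^{2} + P^{2}\right)} = 8 \frac{-108 + P}{24 + D^{2} + P^{2}} = \frac{8 \left(-108 + P\right)}{24 + D^{2} + P^{2}}$)
$x{\left(S \right)} = 1$
$\frac{1}{E{\left(38,M \right)} + \frac{x{\left(83 \right)}}{68339}} = \frac{1}{\frac{8 \left(-108 + 38\right)}{24 + 3^{2} + 38^{2}} + 1 \cdot \frac{1}{68339}} = \frac{1}{8 \frac{1}{24 + 9 + 1444} \left(-70\right) + 1 \cdot \frac{1}{68339}} = \frac{1}{8 \cdot \frac{1}{1477} \left(-70\right) + \frac{1}{68339}} = \frac{1}{- \frac{80}{211} + \frac{1}{68339}} = \frac{1}{- \frac{5466909}{14419529}} = - \frac{14419529}{5466909}$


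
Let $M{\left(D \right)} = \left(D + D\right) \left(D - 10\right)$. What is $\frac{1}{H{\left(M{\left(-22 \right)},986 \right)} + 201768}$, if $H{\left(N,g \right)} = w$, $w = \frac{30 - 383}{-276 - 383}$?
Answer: $\frac{659}{132965465} \approx 4.9562 \cdot 10^{-6}$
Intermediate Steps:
$M{\left(D \right)} = 2 D \left(-10 + D\right)$
$w = \frac{353}{659}$ ($w = - \frac{353}{-659} = \left(-353\right) \left(- \frac{1}{659}\right) = \frac{353}{659} \approx 0.53566$)
$H{\left(N,g \right)} = \frac{353}{659}$
$\frac{1}{H{\left(M{\left(-22 \right)},986 \right)} + 201768} = \frac{1}{\frac{353}{659} + 201768} = \frac{1}{\frac{132965465}{659}} = \frac{659}{132965465}$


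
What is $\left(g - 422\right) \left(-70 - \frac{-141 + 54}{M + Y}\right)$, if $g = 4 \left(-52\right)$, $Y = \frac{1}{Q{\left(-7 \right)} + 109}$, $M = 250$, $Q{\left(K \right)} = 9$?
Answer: $\frac{1294526520}{29501} \approx 43881.0$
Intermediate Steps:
$Y = \frac{1}{118}$ ($Y = \frac{1}{9 + 109} = \frac{1}{118} \approx 0.0084746$)
$g = -208$
$\left(g - 422\right) \left(-70 - \frac{-141 + 54}{M + Y}\right) = \left(-208 - 422\right) \left(-70 - \frac{-141 + 54}{250 + \frac{1}{118}}\right) = - 630 \left(-70 - - \frac{87}{\frac{29501}{118}}\right) = - 630 \left(-70 - \left(-87\right) \frac{118}{29501}\right) = - 630 \left(-70 - - \frac{10266}{29501}\right) = - 630 \left(-70 + \frac{10266}{29501}\right) = \left(-630\right) \left(- \frac{2054804}{29501}\right) = \frac{1294526520}{29501}$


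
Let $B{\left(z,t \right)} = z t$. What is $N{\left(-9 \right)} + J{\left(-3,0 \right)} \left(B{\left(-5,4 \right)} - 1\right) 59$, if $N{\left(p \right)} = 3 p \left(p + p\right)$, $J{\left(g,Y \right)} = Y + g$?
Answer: $4203$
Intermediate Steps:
$N{\left(p \right)} = 6 p^{2}$ ($N{\left(p \right)} = 3 p 2 p = 6 p^{2}$)
$B{\left(z,t \right)} = t z$
$N{\left(-9 \right)} + J{\left(-3,0 \right)} \left(B{\left(-5,4 \right)} - 1\right) 59 = 6 \left(-9\right)^{2} + \left(0 - 3\right) \left(4 \left(-5\right) - 1\right) 59 = 6 \cdot 81 + - 3 \left(-20 - 1\right) 59 = 486 + \left(-3\right) \left(-21\right) 59 = 486 + 63 \cdot 59 = 486 + 3717 = 4203$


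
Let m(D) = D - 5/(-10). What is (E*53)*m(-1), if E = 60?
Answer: -1590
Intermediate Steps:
m(D) = 1/2 + D (m(D) = D - 5*(-1/10) = D + 1/2 = 1/2 + D)
(E*53)*m(-1) = (60*53)*(1/2 - 1) = 3180*(-1/2) = -1590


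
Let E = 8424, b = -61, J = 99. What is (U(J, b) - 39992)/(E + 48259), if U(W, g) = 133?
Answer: -39859/56683 ≈ -0.70319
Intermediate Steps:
(U(J, b) - 39992)/(E + 48259) = (133 - 39992)/(8424 + 48259) = -39859/56683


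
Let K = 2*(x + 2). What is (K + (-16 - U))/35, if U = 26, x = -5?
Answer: -48/35 ≈ -1.3714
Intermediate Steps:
K = -6 (K = 2*(-5 + 2) = 2*(-3) = -6)
(K + (-16 - U))/35 = (-6 + (-16 - 1*26))/35 = (-6 + (-16 - 26))*(1/35) = (-6 - 42)*(1/35) = -48*1/35 = -48/35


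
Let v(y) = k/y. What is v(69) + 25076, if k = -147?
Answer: 576699/23 ≈ 25074.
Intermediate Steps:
v(y) = -147/y
v(69) + 25076 = -147/69 + 25076 = -147*1/69 + 25076 = -49/23 + 25076 = 576699/23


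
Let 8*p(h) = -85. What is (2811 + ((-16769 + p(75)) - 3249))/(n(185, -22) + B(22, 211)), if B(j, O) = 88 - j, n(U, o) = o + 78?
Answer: -137741/976 ≈ -141.13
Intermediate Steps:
p(h) = -85/8 (p(h) = (⅛)*(-85) = -85/8)
n(U, o) = 78 + o
(2811 + ((-16769 + p(75)) - 3249))/(n(185, -22) + B(22, 211)) = (2811 + ((-16769 - 85/8) - 3249))/((78 - 22) + (88 - 1*22)) = (2811 + (-134237/8 - 3249))/(56 + (88 - 22)) = (2811 - 160229/8)/(56 + 66) = -137741/8/122 = -137741/8*1/122 = -137741/976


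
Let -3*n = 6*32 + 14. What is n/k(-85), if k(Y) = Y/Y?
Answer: -206/3 ≈ -68.667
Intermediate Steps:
k(Y) = 1
n = -206/3 (n = -(6*32 + 14)/3 = -(192 + 14)/3 = -⅓*206 = -206/3 ≈ -68.667)
n/k(-85) = -206/3/1 = -206/3*1 = -206/3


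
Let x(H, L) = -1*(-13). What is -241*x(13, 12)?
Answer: -3133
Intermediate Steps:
x(H, L) = 13
-241*x(13, 12) = -241*13 = -3133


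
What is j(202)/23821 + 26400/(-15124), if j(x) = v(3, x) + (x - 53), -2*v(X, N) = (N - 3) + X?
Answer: -157037112/90067201 ≈ -1.7436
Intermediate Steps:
v(X, N) = 3/2 - N/2 - X/2 (v(X, N) = -((N - 3) + X)/2 = -((-3 + N) + X)/2 = -(-3 + N + X)/2 = 3/2 - N/2 - X/2)
j(x) = -53 + x/2 (j(x) = (3/2 - x/2 - ½*3) + (x - 53) = (3/2 - x/2 - 3/2) + (-53 + x) = -x/2 + (-53 + x) = -53 + x/2)
j(202)/23821 + 26400/(-15124) = (-53 + (½)*202)/23821 + 26400/(-15124) = (-53 + 101)*(1/23821) + 26400*(-1/15124) = 48*(1/23821) - 6600/3781 = 48/23821 - 6600/3781 = -157037112/90067201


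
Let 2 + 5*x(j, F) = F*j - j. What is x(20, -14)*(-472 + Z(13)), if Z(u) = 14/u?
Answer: 1848844/65 ≈ 28444.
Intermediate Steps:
x(j, F) = -2/5 - j/5 + F*j/5 (x(j, F) = -2/5 + (F*j - j)/5 = -2/5 + (-j + F*j)/5 = -2/5 + (-j/5 + F*j/5) = -2/5 - j/5 + F*j/5)
x(20, -14)*(-472 + Z(13)) = (-2/5 - 1/5*20 + (1/5)*(-14)*20)*(-472 + 14/13) = (-2/5 - 4 - 56)*(-472 + 14*(1/13)) = -302*(-472 + 14/13)/5 = -302/5*(-6122/13) = 1848844/65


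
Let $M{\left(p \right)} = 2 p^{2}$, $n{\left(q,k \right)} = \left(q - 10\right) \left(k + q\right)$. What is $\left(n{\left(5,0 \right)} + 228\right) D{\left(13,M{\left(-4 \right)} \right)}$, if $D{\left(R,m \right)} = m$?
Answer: $6496$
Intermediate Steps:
$n{\left(q,k \right)} = \left(-10 + q\right) \left(k + q\right)$
$\left(n{\left(5,0 \right)} + 228\right) D{\left(13,M{\left(-4 \right)} \right)} = \left(\left(5^{2} - 0 - 50 + 0 \cdot 5\right) + 228\right) 2 \left(-4\right)^{2} = \left(\left(25 + 0 - 50 + 0\right) + 228\right) 2 \cdot 16 = \left(-25 + 228\right) 32 = 203 \cdot 32 = 6496$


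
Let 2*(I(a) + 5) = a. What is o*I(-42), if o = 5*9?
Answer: -1170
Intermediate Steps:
I(a) = -5 + a/2
o = 45
o*I(-42) = 45*(-5 + (½)*(-42)) = 45*(-5 - 21) = 45*(-26) = -1170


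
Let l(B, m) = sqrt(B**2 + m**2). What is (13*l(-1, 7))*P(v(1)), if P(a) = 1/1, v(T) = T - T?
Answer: 65*sqrt(2) ≈ 91.924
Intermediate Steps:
v(T) = 0
P(a) = 1
(13*l(-1, 7))*P(v(1)) = (13*sqrt((-1)**2 + 7**2))*1 = (13*sqrt(1 + 49))*1 = (13*sqrt(50))*1 = (13*(5*sqrt(2)))*1 = (65*sqrt(2))*1 = 65*sqrt(2)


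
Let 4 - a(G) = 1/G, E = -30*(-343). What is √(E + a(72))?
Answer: √1482334/12 ≈ 101.46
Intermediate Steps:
E = 10290
a(G) = 4 - 1/G
√(E + a(72)) = √(10290 + (4 - 1/72)) = √(10290 + 287/72) = √(741167/72) = √1482334/12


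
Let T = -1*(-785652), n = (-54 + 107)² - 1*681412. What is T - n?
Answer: 1464255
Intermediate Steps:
n = -678603 (n = 53² - 681412 = 2809 - 681412 = -678603)
T = 785652
T - n = 785652 - 1*(-678603) = 785652 + 678603 = 1464255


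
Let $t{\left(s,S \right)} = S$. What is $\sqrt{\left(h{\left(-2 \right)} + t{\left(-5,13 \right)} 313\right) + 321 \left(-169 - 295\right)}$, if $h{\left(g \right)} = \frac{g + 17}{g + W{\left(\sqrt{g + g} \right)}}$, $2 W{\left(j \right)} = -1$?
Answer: $i \sqrt{144881} \approx 380.63 i$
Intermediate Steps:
$W{\left(j \right)} = - \frac{1}{2}$ ($W{\left(j \right)} = \frac{1}{2} \left(-1\right) = - \frac{1}{2}$)
$h{\left(g \right)} = \frac{17 + g}{- \frac{1}{2} + g}$ ($h{\left(g \right)} = \frac{g + 17}{g - \frac{1}{2}} = \frac{17 + g}{- \frac{1}{2} + g}$)
$\sqrt{\left(h{\left(-2 \right)} + t{\left(-5,13 \right)} 313\right) + 321 \left(-169 - 295\right)} = \sqrt{\left(\frac{2 \left(17 - 2\right)}{-1 + 2 \left(-2\right)} + 13 \cdot 313\right) + 321 \left(-169 - 295\right)} = \sqrt{\left(2 \frac{1}{-1 - 4} \cdot 15 + 4069\right) + 321 \left(-464\right)} = \sqrt{\left(2 \frac{1}{-5} \cdot 15 + 4069\right) - 148944} = \sqrt{\left(2 \left(- \frac{1}{5}\right) 15 + 4069\right) - 148944} = \sqrt{\left(-6 + 4069\right) - 148944} = \sqrt{4063 - 148944} = \sqrt{-144881} = i \sqrt{144881}$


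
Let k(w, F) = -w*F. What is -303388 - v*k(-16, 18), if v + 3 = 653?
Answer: -490588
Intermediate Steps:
v = 650 (v = -3 + 653 = 650)
k(w, F) = -F*w
-303388 - v*k(-16, 18) = -303388 - 650*(-1*18*(-16)) = -303388 - 650*288 = -303388 - 1*187200 = -303388 - 187200 = -490588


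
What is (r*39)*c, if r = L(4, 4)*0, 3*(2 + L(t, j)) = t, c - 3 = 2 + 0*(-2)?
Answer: 0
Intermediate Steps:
c = 5 (c = 3 + (2 + 0*(-2)) = 3 + (2 + 0) = 3 + 2 = 5)
L(t, j) = -2 + t/3
r = 0 (r = (-2 + (1/3)*4)*0 = (-2 + 4/3)*0 = -2/3*0 = 0)
(r*39)*c = (0*39)*5 = 0*5 = 0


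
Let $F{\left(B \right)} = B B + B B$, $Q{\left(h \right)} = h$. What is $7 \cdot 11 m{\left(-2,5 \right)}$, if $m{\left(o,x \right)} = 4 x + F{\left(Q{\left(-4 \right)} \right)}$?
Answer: $4004$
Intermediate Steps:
$F{\left(B \right)} = 2 B^{2}$ ($F{\left(B \right)} = B^{2} + B^{2} = 2 B^{2}$)
$m{\left(o,x \right)} = 32 + 4 x$ ($m{\left(o,x \right)} = 4 x + 2 \left(-4\right)^{2} = 4 x + 2 \cdot 16 = 4 x + 32 = 32 + 4 x$)
$7 \cdot 11 m{\left(-2,5 \right)} = 7 \cdot 11 \left(32 + 4 \cdot 5\right) = 77 \left(32 + 20\right) = 77 \cdot 52 = 4004$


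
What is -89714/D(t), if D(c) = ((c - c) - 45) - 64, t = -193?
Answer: 89714/109 ≈ 823.06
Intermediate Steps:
D(c) = -109 (D(c) = (0 - 45) - 64 = -45 - 64 = -109)
-89714/D(t) = -89714/(-109) = -89714*(-1/109) = 89714/109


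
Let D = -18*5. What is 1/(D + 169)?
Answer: 1/79 ≈ 0.012658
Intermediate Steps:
D = -90
1/(D + 169) = 1/(-90 + 169) = 1/79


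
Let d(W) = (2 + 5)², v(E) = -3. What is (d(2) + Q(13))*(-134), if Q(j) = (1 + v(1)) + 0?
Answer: -6298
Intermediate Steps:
d(W) = 49 (d(W) = 7² = 49)
Q(j) = -2 (Q(j) = (1 - 3) + 0 = -2 + 0 = -2)
(d(2) + Q(13))*(-134) = (49 - 2)*(-134) = 47*(-134) = -6298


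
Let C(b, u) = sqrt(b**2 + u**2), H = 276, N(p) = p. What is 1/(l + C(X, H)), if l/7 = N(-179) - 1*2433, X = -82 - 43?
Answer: -18284/334212855 - sqrt(91801)/334212855 ≈ -5.5614e-5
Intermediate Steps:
X = -125
l = -18284 (l = 7*(-179 - 1*2433) = 7*(-179 - 2433) = 7*(-2612) = -18284)
1/(l + C(X, H)) = 1/(-18284 + sqrt((-125)**2 + 276**2)) = 1/(-18284 + sqrt(15625 + 76176)) = 1/(-18284 + sqrt(91801))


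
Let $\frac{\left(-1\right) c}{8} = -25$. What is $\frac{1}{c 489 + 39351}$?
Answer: $\frac{1}{137151} \approx 7.2912 \cdot 10^{-6}$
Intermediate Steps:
$c = 200$ ($c = \left(-8\right) \left(-25\right) = 200$)
$\frac{1}{c 489 + 39351} = \frac{1}{200 \cdot 489 + 39351} = \frac{1}{97800 + 39351} = \frac{1}{137151}$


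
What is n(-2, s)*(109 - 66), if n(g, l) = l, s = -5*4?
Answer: -860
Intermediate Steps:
s = -20
n(-2, s)*(109 - 66) = -20*(109 - 66) = -20*43 = -860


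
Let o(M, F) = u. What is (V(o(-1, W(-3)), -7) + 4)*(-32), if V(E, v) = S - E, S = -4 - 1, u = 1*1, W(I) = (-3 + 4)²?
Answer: 64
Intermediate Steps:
W(I) = 1 (W(I) = 1² = 1)
u = 1
S = -5
o(M, F) = 1
V(E, v) = -5 - E
(V(o(-1, W(-3)), -7) + 4)*(-32) = ((-5 - 1*1) + 4)*(-32) = ((-5 - 1) + 4)*(-32) = (-6 + 4)*(-32) = -2*(-32) = 64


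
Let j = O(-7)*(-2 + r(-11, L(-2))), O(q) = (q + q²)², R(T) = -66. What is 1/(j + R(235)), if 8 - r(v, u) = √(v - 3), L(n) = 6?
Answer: I/(6*(294*√14 + 1753*I)) ≈ 6.8214e-5 + 4.2806e-5*I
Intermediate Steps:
r(v, u) = 8 - √(-3 + v) (r(v, u) = 8 - √(v - 3) = 8 - √(-3 + v))
j = 10584 - 1764*I*√14 (j = ((-7)²*(1 - 7)²)*(-2 + (8 - √(-3 - 11))) = (49*(-6)²)*(-2 + (8 - √(-14))) = (49*36)*(-2 + (8 - I*√14)) = 1764*(-2 + (8 - I*√14)) = 1764*(6 - I*√14) = 10584 - 1764*I*√14 ≈ 10584.0 - 6600.3*I)
1/(j + R(235)) = 1/((10584 - 1764*I*√14) - 66) = 1/(10518 - 1764*I*√14)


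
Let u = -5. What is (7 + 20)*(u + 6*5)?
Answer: 675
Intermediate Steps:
(7 + 20)*(u + 6*5) = (7 + 20)*(-5 + 6*5) = 27*(-5 + 30) = 27*25 = 675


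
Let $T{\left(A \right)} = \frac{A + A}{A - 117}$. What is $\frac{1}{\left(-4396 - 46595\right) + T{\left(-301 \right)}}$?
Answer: $- \frac{209}{10656818} \approx -1.9612 \cdot 10^{-5}$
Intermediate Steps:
$T{\left(A \right)} = \frac{2 A}{-117 + A}$
$\frac{1}{\left(-4396 - 46595\right) + T{\left(-301 \right)}} = \frac{1}{\left(-4396 - 46595\right) + 2 \left(-301\right) \frac{1}{-117 - 301}} = \frac{1}{-50991 + 2 \left(-301\right) \frac{1}{-418}} = \frac{1}{-50991 + 2 \left(-301\right) \left(- \frac{1}{418}\right)} = \frac{1}{-50991 + \frac{301}{209}} = \frac{1}{- \frac{10656818}{209}} = - \frac{209}{10656818}$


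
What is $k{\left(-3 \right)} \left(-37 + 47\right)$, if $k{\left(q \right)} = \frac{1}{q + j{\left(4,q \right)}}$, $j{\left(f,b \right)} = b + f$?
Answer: $-5$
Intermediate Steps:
$k{\left(q \right)} = \frac{1}{4 + 2 q}$ ($k{\left(q \right)} = \frac{1}{q + \left(q + 4\right)} = \frac{1}{q + \left(4 + q\right)} = \frac{1}{4 + 2 q}$)
$k{\left(-3 \right)} \left(-37 + 47\right) = \frac{1}{2 \left(2 - 3\right)} \left(-37 + 47\right) = \frac{1}{2 \left(-1\right)} 10 = \frac{1}{2} \left(-1\right) 10 = \left(- \frac{1}{2}\right) 10 = -5$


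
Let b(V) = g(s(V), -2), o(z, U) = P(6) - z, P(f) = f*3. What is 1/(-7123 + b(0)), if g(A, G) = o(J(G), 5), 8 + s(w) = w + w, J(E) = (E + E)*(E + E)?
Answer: -1/7121 ≈ -0.00014043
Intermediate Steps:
P(f) = 3*f
J(E) = 4*E² (J(E) = (2*E)*(2*E) = 4*E²)
o(z, U) = 18 - z (o(z, U) = 3*6 - z = 18 - z)
s(w) = -8 + 2*w (s(w) = -8 + (w + w) = -8 + 2*w)
g(A, G) = 18 - 4*G²
b(V) = 2 (b(V) = 18 - 4*(-2)² = 18 - 4*4 = 18 - 16 = 2)
1/(-7123 + b(0)) = 1/(-7123 + 2) = 1/(-7121) = -1/7121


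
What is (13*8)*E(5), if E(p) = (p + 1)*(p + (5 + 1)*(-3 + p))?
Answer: 10608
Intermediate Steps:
E(p) = (1 + p)*(-18 + 7*p) (E(p) = (1 + p)*(p + 6*(-3 + p)) = (1 + p)*(p + (-18 + 6*p)) = (1 + p)*(-18 + 7*p))
(13*8)*E(5) = (13*8)*(-18 - 11*5 + 7*5²) = 104*(-18 - 55 + 7*25) = 104*(-18 - 55 + 175) = 104*102 = 10608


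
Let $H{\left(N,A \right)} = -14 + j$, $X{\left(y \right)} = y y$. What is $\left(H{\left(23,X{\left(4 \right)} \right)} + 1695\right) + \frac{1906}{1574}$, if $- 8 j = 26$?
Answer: $\frac{5285369}{3148} \approx 1679.0$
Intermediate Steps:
$j = - \frac{13}{4}$ ($j = \left(- \frac{1}{8}\right) 26 = - \frac{13}{4} \approx -3.25$)
$X{\left(y \right)} = y^{2}$
$H{\left(N,A \right)} = - \frac{69}{4}$ ($H{\left(N,A \right)} = -14 - \frac{13}{4} = - \frac{69}{4}$)
$\left(H{\left(23,X{\left(4 \right)} \right)} + 1695\right) + \frac{1906}{1574} = \left(- \frac{69}{4} + 1695\right) + \frac{1906}{1574} = \frac{6711}{4} + 1906 \cdot \frac{1}{1574} = \frac{6711}{4} + \frac{953}{787} = \frac{5285369}{3148}$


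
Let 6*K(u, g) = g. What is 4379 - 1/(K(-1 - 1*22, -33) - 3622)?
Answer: 31769647/7255 ≈ 4379.0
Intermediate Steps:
K(u, g) = g/6
4379 - 1/(K(-1 - 1*22, -33) - 3622) = 4379 - 1/((1/6)*(-33) - 3622) = 4379 - 1/(-11/2 - 3622) = 4379 - 1/(-7255/2) = 4379 - 1*(-2/7255) = 4379 + 2/7255 = 31769647/7255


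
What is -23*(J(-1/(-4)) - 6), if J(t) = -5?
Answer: 253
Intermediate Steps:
-23*(J(-1/(-4)) - 6) = -23*(-5 - 6) = -23*(-11) = 253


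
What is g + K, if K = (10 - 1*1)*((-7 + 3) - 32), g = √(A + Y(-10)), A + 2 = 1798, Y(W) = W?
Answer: -324 + √1786 ≈ -281.74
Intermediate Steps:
A = 1796 (A = -2 + 1798 = 1796)
g = √1786 (g = √(1796 - 10) = √1786 ≈ 42.261)
K = -324 (K = (10 - 1)*(-4 - 32) = 9*(-36) = -324)
g + K = √1786 - 324 = -324 + √1786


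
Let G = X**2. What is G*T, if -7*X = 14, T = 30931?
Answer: 123724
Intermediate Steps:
X = -2 (X = -1/7*14 = -2)
G = 4 (G = (-2)**2 = 4)
G*T = 4*30931 = 123724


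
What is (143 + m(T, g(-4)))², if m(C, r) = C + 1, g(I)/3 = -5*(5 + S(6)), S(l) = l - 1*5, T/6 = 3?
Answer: 26244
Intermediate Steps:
T = 18 (T = 6*3 = 18)
S(l) = -5 + l (S(l) = l - 5 = -5 + l)
g(I) = -90 (g(I) = 3*(-5*(5 + (-5 + 6))) = 3*(-5*(5 + 1)) = 3*(-5*6) = 3*(-30) = -90)
m(C, r) = 1 + C
(143 + m(T, g(-4)))² = (143 + (1 + 18))² = (143 + 19)² = 162² = 26244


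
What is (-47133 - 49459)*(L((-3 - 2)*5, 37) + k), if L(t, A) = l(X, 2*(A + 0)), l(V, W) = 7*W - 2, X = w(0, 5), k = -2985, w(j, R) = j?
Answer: 238485648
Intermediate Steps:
X = 0
l(V, W) = -2 + 7*W
L(t, A) = -2 + 14*A (L(t, A) = -2 + 7*(2*(A + 0)) = -2 + 7*(2*A) = -2 + 14*A)
(-47133 - 49459)*(L((-3 - 2)*5, 37) + k) = (-47133 - 49459)*((-2 + 14*37) - 2985) = -96592*((-2 + 518) - 2985) = -96592*(516 - 2985) = -96592*(-2469) = 238485648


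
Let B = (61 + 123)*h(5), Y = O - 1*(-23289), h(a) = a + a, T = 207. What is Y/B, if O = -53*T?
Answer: 6159/920 ≈ 6.6946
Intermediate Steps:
O = -10971 (O = -53*207 = -10971)
h(a) = 2*a
Y = 12318 (Y = -10971 - 1*(-23289) = -10971 + 23289 = 12318)
B = 1840 (B = (61 + 123)*(2*5) = 184*10 = 1840)
Y/B = 12318/1840 = 12318*(1/1840) = 6159/920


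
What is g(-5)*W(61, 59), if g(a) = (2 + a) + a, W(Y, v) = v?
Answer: -472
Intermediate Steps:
g(a) = 2 + 2*a
g(-5)*W(61, 59) = (2 + 2*(-5))*59 = (2 - 10)*59 = -8*59 = -472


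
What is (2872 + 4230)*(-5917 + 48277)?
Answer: 300840720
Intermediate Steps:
(2872 + 4230)*(-5917 + 48277) = 7102*42360 = 300840720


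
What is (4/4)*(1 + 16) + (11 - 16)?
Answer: 12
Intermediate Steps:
(4/4)*(1 + 16) + (11 - 16) = (4*(¼))*17 - 5 = 1*17 - 5 = 17 - 5 = 12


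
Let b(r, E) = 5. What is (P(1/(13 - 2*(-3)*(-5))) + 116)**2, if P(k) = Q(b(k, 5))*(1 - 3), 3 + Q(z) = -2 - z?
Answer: 18496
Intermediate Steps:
Q(z) = -5 - z (Q(z) = -3 + (-2 - z) = -5 - z)
P(k) = 20 (P(k) = (-5 - 1*5)*(1 - 3) = (-5 - 5)*(-2) = -10*(-2) = 20)
(P(1/(13 - 2*(-3)*(-5))) + 116)**2 = (20 + 116)**2 = 136**2 = 18496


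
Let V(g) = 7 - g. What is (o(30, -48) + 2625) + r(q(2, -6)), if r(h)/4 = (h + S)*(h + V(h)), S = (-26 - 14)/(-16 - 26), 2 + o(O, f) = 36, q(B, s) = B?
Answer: 8225/3 ≈ 2741.7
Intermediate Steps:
o(O, f) = 34 (o(O, f) = -2 + 36 = 34)
S = 20/21 (S = -40/(-42) = -40*(-1/42) = 20/21 ≈ 0.95238)
r(h) = 80/3 + 28*h (r(h) = 4*((h + 20/21)*(h + (7 - h))) = 4*((20/21 + h)*7) = 4*(20/3 + 7*h) = 80/3 + 28*h)
(o(30, -48) + 2625) + r(q(2, -6)) = (34 + 2625) + (80/3 + 28*2) = 2659 + (80/3 + 56) = 2659 + 248/3 = 8225/3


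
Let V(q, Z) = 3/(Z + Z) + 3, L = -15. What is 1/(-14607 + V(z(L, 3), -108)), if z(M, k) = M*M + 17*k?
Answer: -72/1051489 ≈ -6.8474e-5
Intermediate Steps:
z(M, k) = M² + 17*k
V(q, Z) = 3 + 3/(2*Z) (V(q, Z) = 3/((2*Z)) + 3 = 3*(1/(2*Z)) + 3 = 3/(2*Z) + 3 = 3 + 3/(2*Z))
1/(-14607 + V(z(L, 3), -108)) = 1/(-14607 + (3 + (3/2)/(-108))) = 1/(-14607 + (3 + (3/2)*(-1/108))) = 1/(-14607 + (3 - 1/72)) = 1/(-14607 + 215/72) = 1/(-1051489/72) = -72/1051489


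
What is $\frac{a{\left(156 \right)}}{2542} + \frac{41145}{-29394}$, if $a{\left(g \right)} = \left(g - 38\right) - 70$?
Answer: $- \frac{17196613}{12453258} \approx -1.3809$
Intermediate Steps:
$a{\left(g \right)} = -108 + g$ ($a{\left(g \right)} = \left(-38 + g\right) - 70 = -108 + g$)
$\frac{a{\left(156 \right)}}{2542} + \frac{41145}{-29394} = \frac{-108 + 156}{2542} + \frac{41145}{-29394} = 48 \cdot \frac{1}{2542} + 41145 \left(- \frac{1}{29394}\right) = \frac{24}{1271} - \frac{13715}{9798} = - \frac{17196613}{12453258}$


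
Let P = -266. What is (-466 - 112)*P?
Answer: 153748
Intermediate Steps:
(-466 - 112)*P = (-466 - 112)*(-266) = -578*(-266) = 153748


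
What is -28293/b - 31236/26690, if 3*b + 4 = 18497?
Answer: -1421533929/246789085 ≈ -5.7601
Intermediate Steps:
b = 18493/3 (b = -4/3 + (⅓)*18497 = -4/3 + 18497/3 = 18493/3 ≈ 6164.3)
-28293/b - 31236/26690 = -28293/18493/3 - 31236/26690 = -28293*3/18493 - 31236*1/26690 = -84879/18493 - 15618/13345 = -1421533929/246789085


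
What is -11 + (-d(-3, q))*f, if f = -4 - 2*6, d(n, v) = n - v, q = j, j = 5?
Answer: -139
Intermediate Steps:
q = 5
f = -16 (f = -4 - 12 = -16)
-11 + (-d(-3, q))*f = -11 - (-3 - 1*5)*(-16) = -11 - (-3 - 5)*(-16) = -11 - 1*(-8)*(-16) = -11 + 8*(-16) = -11 - 128 = -139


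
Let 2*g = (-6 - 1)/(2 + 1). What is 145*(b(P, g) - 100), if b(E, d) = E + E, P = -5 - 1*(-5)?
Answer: -14500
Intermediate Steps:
g = -7/6 (g = ((-6 - 1)/(2 + 1))/2 = (-7/3)/2 = (-7*⅓)/2 = (½)*(-7/3) = -7/6 ≈ -1.1667)
P = 0 (P = -5 + 5 = 0)
b(E, d) = 2*E
145*(b(P, g) - 100) = 145*(2*0 - 100) = 145*(0 - 100) = 145*(-100) = -14500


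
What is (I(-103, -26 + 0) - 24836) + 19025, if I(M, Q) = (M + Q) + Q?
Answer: -5966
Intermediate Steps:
I(M, Q) = M + 2*Q
(I(-103, -26 + 0) - 24836) + 19025 = ((-103 + 2*(-26 + 0)) - 24836) + 19025 = ((-103 + 2*(-26)) - 24836) + 19025 = ((-103 - 52) - 24836) + 19025 = (-155 - 24836) + 19025 = -24991 + 19025 = -5966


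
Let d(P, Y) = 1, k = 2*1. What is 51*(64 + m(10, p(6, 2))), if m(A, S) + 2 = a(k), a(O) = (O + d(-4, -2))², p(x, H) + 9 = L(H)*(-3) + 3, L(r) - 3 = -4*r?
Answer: 3621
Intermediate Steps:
k = 2
L(r) = 3 - 4*r
p(x, H) = -15 + 12*H (p(x, H) = -9 + ((3 - 4*H)*(-3) + 3) = -9 + ((-9 + 12*H) + 3) = -9 + (-6 + 12*H) = -15 + 12*H)
a(O) = (1 + O)² (a(O) = (O + 1)² = (1 + O)²)
m(A, S) = 7 (m(A, S) = -2 + (1 + 2)² = -2 + 3² = -2 + 9 = 7)
51*(64 + m(10, p(6, 2))) = 51*(64 + 7) = 51*71 = 3621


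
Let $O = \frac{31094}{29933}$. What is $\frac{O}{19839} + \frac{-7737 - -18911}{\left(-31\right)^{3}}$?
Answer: $- \frac{6634650632584}{17691110885517} \approx -0.37503$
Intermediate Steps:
$O = \frac{31094}{29933}$ ($O = 31094 \cdot \frac{1}{29933} = \frac{31094}{29933} \approx 1.0388$)
$\frac{O}{19839} + \frac{-7737 - -18911}{\left(-31\right)^{3}} = \frac{31094}{29933 \cdot 19839} + \frac{-7737 - -18911}{\left(-31\right)^{3}} = \frac{31094}{29933} \cdot \frac{1}{19839} + \frac{-7737 + 18911}{-29791} = \frac{31094}{593840787} + 11174 \left(- \frac{1}{29791}\right) = \frac{31094}{593840787} - \frac{11174}{29791} = - \frac{6634650632584}{17691110885517}$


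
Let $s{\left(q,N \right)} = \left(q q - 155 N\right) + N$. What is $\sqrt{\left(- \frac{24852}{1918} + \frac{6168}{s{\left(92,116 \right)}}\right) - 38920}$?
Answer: $\frac{i \sqrt{1977414212187547}}{225365} \approx 197.32 i$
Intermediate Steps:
$s{\left(q,N \right)} = q^{2} - 154 N$ ($s{\left(q,N \right)} = \left(q^{2} - 155 N\right) + N = q^{2} - 154 N$)
$\sqrt{\left(- \frac{24852}{1918} + \frac{6168}{s{\left(92,116 \right)}}\right) - 38920} = \sqrt{\left(- \frac{24852}{1918} + \frac{6168}{92^{2} - 17864}\right) - 38920} = \sqrt{\left(\left(-24852\right) \frac{1}{1918} + \frac{6168}{8464 - 17864}\right) - 38920} = \sqrt{\left(- \frac{12426}{959} + \frac{6168}{-9400}\right) - 38920} = \sqrt{\left(- \frac{12426}{959} + 6168 \left(- \frac{1}{9400}\right)\right) - 38920} = \sqrt{\left(- \frac{12426}{959} - \frac{771}{1175}\right) - 38920} = \sqrt{- \frac{15339939}{1126825} - 38920} = \sqrt{- \frac{43871368939}{1126825}} = \frac{i \sqrt{1977414212187547}}{225365}$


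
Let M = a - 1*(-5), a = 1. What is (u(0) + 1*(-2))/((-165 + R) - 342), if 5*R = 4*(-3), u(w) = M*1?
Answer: -20/2547 ≈ -0.0078524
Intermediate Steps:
M = 6 (M = 1 - 1*(-5) = 1 + 5 = 6)
u(w) = 6 (u(w) = 6*1 = 6)
R = -12/5 (R = (4*(-3))/5 = (⅕)*(-12) = -12/5 ≈ -2.4000)
(u(0) + 1*(-2))/((-165 + R) - 342) = (6 + 1*(-2))/((-165 - 12/5) - 342) = (6 - 2)/(-837/5 - 342) = 4/(-2547/5) = -5/2547*4 = -20/2547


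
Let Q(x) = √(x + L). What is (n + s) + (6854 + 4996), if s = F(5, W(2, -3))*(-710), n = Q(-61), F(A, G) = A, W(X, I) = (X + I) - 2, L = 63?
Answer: 8300 + √2 ≈ 8301.4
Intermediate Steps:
W(X, I) = -2 + I + X (W(X, I) = (I + X) - 2 = -2 + I + X)
Q(x) = √(63 + x) (Q(x) = √(x + 63) = √(63 + x))
n = √2 (n = √(63 - 61) = √2 ≈ 1.4142)
s = -3550 (s = 5*(-710) = -3550)
(n + s) + (6854 + 4996) = (√2 - 3550) + (6854 + 4996) = (-3550 + √2) + 11850 = 8300 + √2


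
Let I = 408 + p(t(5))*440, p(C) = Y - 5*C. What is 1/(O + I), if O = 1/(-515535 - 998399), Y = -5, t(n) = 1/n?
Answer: -1513934/3379100689 ≈ -0.00044803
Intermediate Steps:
t(n) = 1/n
p(C) = -5 - 5*C
O = -1/1513934 (O = 1/(-1513934) = -1/1513934 ≈ -6.6053e-7)
I = -2232 (I = 408 + (-5 - 5/5)*440 = 408 + (-5 - 5*1/5)*440 = 408 + (-5 - 1)*440 = 408 - 6*440 = 408 - 2640 = -2232)
1/(O + I) = 1/(-1/1513934 - 2232) = 1/(-3379100689/1513934) = -1513934/3379100689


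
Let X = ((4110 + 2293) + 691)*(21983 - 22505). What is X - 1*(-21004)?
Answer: -3682064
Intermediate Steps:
X = -3703068 (X = (6403 + 691)*(-522) = 7094*(-522) = -3703068)
X - 1*(-21004) = -3703068 - 1*(-21004) = -3703068 + 21004 = -3682064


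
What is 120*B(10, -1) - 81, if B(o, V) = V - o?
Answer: -1401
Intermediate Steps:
120*B(10, -1) - 81 = 120*(-1 - 1*10) - 81 = 120*(-1 - 10) - 81 = 120*(-11) - 81 = -1320 - 81 = -1401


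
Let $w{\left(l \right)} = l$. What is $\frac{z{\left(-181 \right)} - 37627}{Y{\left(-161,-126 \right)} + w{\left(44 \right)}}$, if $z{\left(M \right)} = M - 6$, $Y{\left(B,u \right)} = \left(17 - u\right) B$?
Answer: $\frac{37814}{22979} \approx 1.6456$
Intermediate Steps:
$Y{\left(B,u \right)} = B \left(17 - u\right)$
$z{\left(M \right)} = -6 + M$
$\frac{z{\left(-181 \right)} - 37627}{Y{\left(-161,-126 \right)} + w{\left(44 \right)}} = \frac{\left(-6 - 181\right) - 37627}{- 161 \left(17 - -126\right) + 44} = \frac{-187 - 37627}{- 161 \left(17 + 126\right) + 44} = - \frac{37814}{\left(-161\right) 143 + 44} = - \frac{37814}{-23023 + 44} = - \frac{37814}{-22979} = \left(-37814\right) \left(- \frac{1}{22979}\right) = \frac{37814}{22979}$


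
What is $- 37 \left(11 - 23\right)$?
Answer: $444$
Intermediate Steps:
$- 37 \left(11 - 23\right) = \left(-37\right) \left(-12\right) = 444$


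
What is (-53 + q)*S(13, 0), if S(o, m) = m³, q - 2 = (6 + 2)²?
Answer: 0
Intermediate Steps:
q = 66 (q = 2 + (6 + 2)² = 2 + 8² = 2 + 64 = 66)
(-53 + q)*S(13, 0) = (-53 + 66)*0³ = 13*0 = 0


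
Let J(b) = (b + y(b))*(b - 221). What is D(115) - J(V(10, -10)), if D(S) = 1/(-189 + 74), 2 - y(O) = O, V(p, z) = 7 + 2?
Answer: 48759/115 ≈ 423.99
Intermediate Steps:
V(p, z) = 9
y(O) = 2 - O
J(b) = -442 + 2*b (J(b) = (b + (2 - b))*(b - 221) = 2*(-221 + b) = -442 + 2*b)
D(S) = -1/115 (D(S) = 1/(-115) = -1/115)
D(115) - J(V(10, -10)) = -1/115 - (-442 + 2*9) = -1/115 - (-442 + 18) = -1/115 - 1*(-424) = -1/115 + 424 = 48759/115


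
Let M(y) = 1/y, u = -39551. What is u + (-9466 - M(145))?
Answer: -7107466/145 ≈ -49017.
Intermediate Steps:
u + (-9466 - M(145)) = -39551 + (-9466 - 1/145) = -39551 - 1372571/145 = -7107466/145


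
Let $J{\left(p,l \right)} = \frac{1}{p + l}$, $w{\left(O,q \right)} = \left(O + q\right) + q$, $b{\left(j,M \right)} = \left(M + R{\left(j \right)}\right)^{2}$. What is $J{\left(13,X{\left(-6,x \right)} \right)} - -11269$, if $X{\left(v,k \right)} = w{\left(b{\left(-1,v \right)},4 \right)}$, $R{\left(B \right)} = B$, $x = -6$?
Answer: $\frac{788831}{70} \approx 11269.0$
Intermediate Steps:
$b{\left(j,M \right)} = \left(M + j\right)^{2}$
$w{\left(O,q \right)} = O + 2 q$
$X{\left(v,k \right)} = 8 + \left(-1 + v\right)^{2}$ ($X{\left(v,k \right)} = \left(v - 1\right)^{2} + 2 \cdot 4 = \left(-1 + v\right)^{2} + 8 = 8 + \left(-1 + v\right)^{2}$)
$J{\left(p,l \right)} = \frac{1}{l + p}$
$J{\left(13,X{\left(-6,x \right)} \right)} - -11269 = \frac{1}{\left(8 + \left(-1 - 6\right)^{2}\right) + 13} - -11269 = \frac{1}{\left(8 + \left(-7\right)^{2}\right) + 13} + 11269 = \frac{1}{\left(8 + 49\right) + 13} + 11269 = \frac{1}{57 + 13} + 11269 = \frac{1}{70} + 11269 = \frac{788831}{70}$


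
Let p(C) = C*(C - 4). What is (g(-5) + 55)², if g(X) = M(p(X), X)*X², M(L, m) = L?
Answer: 1392400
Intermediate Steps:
p(C) = C*(-4 + C)
g(X) = X³*(-4 + X) (g(X) = (X*(-4 + X))*X² = X³*(-4 + X))
(g(-5) + 55)² = ((-5)³*(-4 - 5) + 55)² = (-125*(-9) + 55)² = (1125 + 55)² = 1180² = 1392400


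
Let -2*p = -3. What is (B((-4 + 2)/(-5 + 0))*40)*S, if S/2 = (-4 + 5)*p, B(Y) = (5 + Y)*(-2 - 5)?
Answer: -4536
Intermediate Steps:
p = 3/2 (p = -½*(-3) = 3/2 ≈ 1.5000)
B(Y) = -35 - 7*Y (B(Y) = (5 + Y)*(-7) = -35 - 7*Y)
S = 3 (S = 2*((-4 + 5)*(3/2)) = 2*(1*(3/2)) = 2*(3/2) = 3)
(B((-4 + 2)/(-5 + 0))*40)*S = ((-35 - 7*(-4 + 2)/(-5 + 0))*40)*3 = ((-35 - (-14)/(-5))*40)*3 = ((-35 - (-14)*(-1)/5)*40)*3 = ((-35 - 7*⅖)*40)*3 = ((-35 - 14/5)*40)*3 = -189/5*40*3 = -1512*3 = -4536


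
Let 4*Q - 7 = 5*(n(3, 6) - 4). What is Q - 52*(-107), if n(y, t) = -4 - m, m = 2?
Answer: 22213/4 ≈ 5553.3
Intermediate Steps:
n(y, t) = -6 (n(y, t) = -4 - 1*2 = -4 - 2 = -6)
Q = -43/4 (Q = 7/4 + (5*(-6 - 4))/4 = 7/4 + (5*(-10))/4 = 7/4 + (¼)*(-50) = 7/4 - 25/2 = -43/4 ≈ -10.750)
Q - 52*(-107) = -43/4 - 52*(-107) = -43/4 + 5564 = 22213/4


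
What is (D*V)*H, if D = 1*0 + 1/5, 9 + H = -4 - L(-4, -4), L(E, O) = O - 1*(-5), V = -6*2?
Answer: 168/5 ≈ 33.600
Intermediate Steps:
V = -12
L(E, O) = 5 + O (L(E, O) = O + 5 = 5 + O)
H = -14 (H = -9 + (-4 - (5 - 4)) = -9 + (-4 - 1*1) = -9 + (-4 - 1) = -9 - 5 = -14)
D = ⅕ (D = 0 + ⅕ = ⅕ ≈ 0.20000)
(D*V)*H = ((⅕)*(-12))*(-14) = -12/5*(-14) = 168/5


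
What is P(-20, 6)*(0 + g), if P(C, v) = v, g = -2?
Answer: -12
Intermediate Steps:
P(-20, 6)*(0 + g) = 6*(0 - 2) = 6*(-2) = -12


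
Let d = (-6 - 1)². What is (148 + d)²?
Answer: 38809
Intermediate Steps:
d = 49 (d = (-7)² = 49)
(148 + d)² = (148 + 49)² = 197² = 38809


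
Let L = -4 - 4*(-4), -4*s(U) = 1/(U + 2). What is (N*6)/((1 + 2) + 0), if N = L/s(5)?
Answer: -672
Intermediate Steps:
s(U) = -1/(4*(2 + U)) (s(U) = -1/(4*(U + 2)) = -1/(4*(2 + U)))
L = 12 (L = -4 + 16 = 12)
N = -336 (N = 12/((-1/(8 + 4*5))) = 12/((-1/(8 + 20))) = 12/((-1/28)) = 12/((-1*1/28)) = 12/(-1/28) = 12*(-28) = -336)
(N*6)/((1 + 2) + 0) = (-336*6)/((1 + 2) + 0) = -2016/(3 + 0) = -2016/3 = -2016*⅓ = -672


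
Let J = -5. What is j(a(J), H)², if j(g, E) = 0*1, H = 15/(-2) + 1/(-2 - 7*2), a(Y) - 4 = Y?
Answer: 0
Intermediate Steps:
a(Y) = 4 + Y
H = -68/9 (H = 15*(-½) + (½)/(-9) = -15/2 - ⅑*½ = -15/2 - 1/18 = -68/9 ≈ -7.5556)
j(g, E) = 0
j(a(J), H)² = 0² = 0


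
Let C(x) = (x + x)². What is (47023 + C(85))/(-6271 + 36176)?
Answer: 75923/29905 ≈ 2.5388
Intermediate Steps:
C(x) = 4*x² (C(x) = (2*x)² = 4*x²)
(47023 + C(85))/(-6271 + 36176) = (47023 + 4*85²)/(-6271 + 36176) = (47023 + 4*7225)/29905 = (47023 + 28900)*(1/29905) = 75923*(1/29905) = 75923/29905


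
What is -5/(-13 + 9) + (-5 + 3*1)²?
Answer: 21/4 ≈ 5.2500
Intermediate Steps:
-5/(-13 + 9) + (-5 + 3*1)² = -5/(-4) + (-5 + 3)² = -5*(-¼) + (-2)² = 5/4 + 4 = 21/4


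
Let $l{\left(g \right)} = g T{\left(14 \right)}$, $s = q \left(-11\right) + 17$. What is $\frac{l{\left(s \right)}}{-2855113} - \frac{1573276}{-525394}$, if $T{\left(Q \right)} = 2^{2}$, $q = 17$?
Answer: $\frac{2246119014054}{750029619761} \approx 2.9947$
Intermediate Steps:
$T{\left(Q \right)} = 4$
$s = -170$ ($s = 17 \left(-11\right) + 17 = -187 + 17 = -170$)
$l{\left(g \right)} = 4 g$ ($l{\left(g \right)} = g 4 = 4 g$)
$\frac{l{\left(s \right)}}{-2855113} - \frac{1573276}{-525394} = \frac{4 \left(-170\right)}{-2855113} - \frac{1573276}{-525394} = \left(-680\right) \left(- \frac{1}{2855113}\right) - - \frac{786638}{262697} = \frac{680}{2855113} + \frac{786638}{262697} = \frac{2246119014054}{750029619761}$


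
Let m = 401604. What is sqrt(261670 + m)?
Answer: sqrt(663274) ≈ 814.42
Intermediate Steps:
sqrt(261670 + m) = sqrt(261670 + 401604) = sqrt(663274)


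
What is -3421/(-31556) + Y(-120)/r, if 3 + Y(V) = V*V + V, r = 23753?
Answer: 531784025/749549668 ≈ 0.70947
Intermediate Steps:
Y(V) = -3 + V + V**2 (Y(V) = -3 + (V*V + V) = -3 + (V**2 + V) = -3 + (V + V**2) = -3 + V + V**2)
-3421/(-31556) + Y(-120)/r = -3421/(-31556) + (-3 - 120 + (-120)**2)/23753 = -3421*(-1/31556) + (-3 - 120 + 14400)*(1/23753) = 3421/31556 + 14277*(1/23753) = 3421/31556 + 14277/23753 = 531784025/749549668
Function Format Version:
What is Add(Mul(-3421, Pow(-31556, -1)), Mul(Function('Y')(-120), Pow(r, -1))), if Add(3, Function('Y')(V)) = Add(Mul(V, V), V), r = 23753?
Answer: Rational(531784025, 749549668) ≈ 0.70947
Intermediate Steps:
Function('Y')(V) = Add(-3, V, Pow(V, 2)) (Function('Y')(V) = Add(-3, Add(Mul(V, V), V)) = Add(-3, Add(Pow(V, 2), V)) = Add(-3, Add(V, Pow(V, 2))) = Add(-3, V, Pow(V, 2)))
Add(Mul(-3421, Pow(-31556, -1)), Mul(Function('Y')(-120), Pow(r, -1))) = Add(Mul(-3421, Pow(-31556, -1)), Mul(Add(-3, -120, Pow(-120, 2)), Pow(23753, -1))) = Add(Mul(-3421, Rational(-1, 31556)), Mul(Add(-3, -120, 14400), Rational(1, 23753))) = Add(Rational(3421, 31556), Mul(14277, Rational(1, 23753))) = Add(Rational(3421, 31556), Rational(14277, 23753)) = Rational(531784025, 749549668)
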